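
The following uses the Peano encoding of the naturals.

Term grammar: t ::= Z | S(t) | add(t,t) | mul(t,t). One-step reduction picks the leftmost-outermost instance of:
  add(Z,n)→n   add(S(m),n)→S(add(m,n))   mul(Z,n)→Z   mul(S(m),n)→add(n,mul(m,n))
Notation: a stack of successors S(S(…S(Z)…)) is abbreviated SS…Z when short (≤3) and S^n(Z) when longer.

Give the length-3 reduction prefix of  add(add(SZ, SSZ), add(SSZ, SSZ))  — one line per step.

Answer: after 3 steps: S(add(SSZ, add(SSZ, SSZ)))

Derivation:
  start: add(add(SZ, SSZ), add(SSZ, SSZ))
  [1] add(S(add(Z, SSZ)), add(SSZ, SSZ))
  [2] S(add(add(Z, SSZ), add(SSZ, SSZ)))
  [3] S(add(SSZ, add(SSZ, SSZ)))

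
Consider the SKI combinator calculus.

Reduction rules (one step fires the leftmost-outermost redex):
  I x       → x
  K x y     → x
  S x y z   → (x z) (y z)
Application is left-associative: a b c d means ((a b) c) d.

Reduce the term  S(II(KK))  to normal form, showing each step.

Answer: normal form = S(KK)  (in 2 steps)

Reduction:
  start: S(II(KK))
  →1  S(I(KK))
  →2  S(KK)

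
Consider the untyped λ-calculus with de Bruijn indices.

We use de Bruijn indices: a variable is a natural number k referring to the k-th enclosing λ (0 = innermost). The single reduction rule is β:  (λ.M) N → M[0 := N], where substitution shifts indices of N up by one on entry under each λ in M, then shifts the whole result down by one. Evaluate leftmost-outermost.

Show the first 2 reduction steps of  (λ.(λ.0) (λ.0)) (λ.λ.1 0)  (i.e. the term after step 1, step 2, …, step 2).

  start: (λ.(λ.0) (λ.0)) (λ.λ.1 0)
  →1  (λ.0) (λ.0)
  →2  λ.0

Answer: after 2 steps: λ.0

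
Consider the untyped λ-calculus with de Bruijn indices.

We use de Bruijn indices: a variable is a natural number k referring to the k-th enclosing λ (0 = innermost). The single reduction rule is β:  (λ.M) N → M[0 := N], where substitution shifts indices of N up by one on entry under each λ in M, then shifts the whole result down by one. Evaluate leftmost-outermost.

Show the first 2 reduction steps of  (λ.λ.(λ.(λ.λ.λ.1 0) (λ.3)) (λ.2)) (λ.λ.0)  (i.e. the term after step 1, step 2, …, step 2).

Answer: after 2 steps: λ.(λ.λ.λ.1 0) (λ.λ.λ.0)

Reduction:
  start: (λ.λ.(λ.(λ.λ.λ.1 0) (λ.3)) (λ.2)) (λ.λ.0)
  [1] λ.(λ.(λ.λ.λ.1 0) (λ.λ.λ.0)) (λ.λ.λ.0)
  [2] λ.(λ.λ.λ.1 0) (λ.λ.λ.0)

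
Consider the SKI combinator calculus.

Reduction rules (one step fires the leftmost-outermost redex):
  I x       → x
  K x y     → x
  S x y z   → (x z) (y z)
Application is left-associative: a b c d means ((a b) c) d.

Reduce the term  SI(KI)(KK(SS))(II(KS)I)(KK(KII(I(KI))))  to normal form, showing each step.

Answer: normal form = K  (in 7 steps)

Working:
  start: SI(KI)(KK(SS))(II(KS)I)(KK(KII(I(KI))))
  [1] I(KK(SS))(KI(KK(SS)))(II(KS)I)(KK(KII(I(KI))))
  [2] KK(SS)(KI(KK(SS)))(II(KS)I)(KK(KII(I(KI))))
  [3] K(KI(KK(SS)))(II(KS)I)(KK(KII(I(KI))))
  [4] KI(KK(SS))(KK(KII(I(KI))))
  [5] I(KK(KII(I(KI))))
  [6] KK(KII(I(KI)))
  [7] K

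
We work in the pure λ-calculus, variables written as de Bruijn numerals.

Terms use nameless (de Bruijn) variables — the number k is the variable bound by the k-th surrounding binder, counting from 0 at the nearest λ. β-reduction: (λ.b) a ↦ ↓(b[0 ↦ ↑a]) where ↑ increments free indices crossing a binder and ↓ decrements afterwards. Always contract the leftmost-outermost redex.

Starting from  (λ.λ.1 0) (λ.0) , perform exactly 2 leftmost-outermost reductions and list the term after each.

Answer: after 2 steps: λ.0

Working:
  start: (λ.λ.1 0) (λ.0)
  step 1: λ.(λ.0) 0
  step 2: λ.0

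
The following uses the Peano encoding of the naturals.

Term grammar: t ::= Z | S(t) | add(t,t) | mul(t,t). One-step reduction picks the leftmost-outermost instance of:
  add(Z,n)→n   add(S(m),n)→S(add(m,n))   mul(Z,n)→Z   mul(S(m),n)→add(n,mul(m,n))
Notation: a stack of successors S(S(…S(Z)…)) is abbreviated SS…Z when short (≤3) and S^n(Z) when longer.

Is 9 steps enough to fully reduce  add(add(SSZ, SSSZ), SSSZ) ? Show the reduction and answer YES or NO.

  start: add(add(SSZ, SSSZ), SSSZ)
  step 1: add(S(add(SZ, SSSZ)), SSSZ)
  step 2: S(add(add(SZ, SSSZ), SSSZ))
  step 3: S(add(S(add(Z, SSSZ)), SSSZ))
  step 4: S(S(add(add(Z, SSSZ), SSSZ)))
  step 5: S(S(add(SSSZ, SSSZ)))
  step 6: S(S(S(add(SSZ, SSSZ))))
  step 7: S(S(S(S(add(SZ, SSSZ)))))
  step 8: S(S(S(S(S(add(Z, SSSZ))))))
  step 9: S^8(Z)

Answer: YES — reaches normal form S^8(Z) in 9 ≤ 9 steps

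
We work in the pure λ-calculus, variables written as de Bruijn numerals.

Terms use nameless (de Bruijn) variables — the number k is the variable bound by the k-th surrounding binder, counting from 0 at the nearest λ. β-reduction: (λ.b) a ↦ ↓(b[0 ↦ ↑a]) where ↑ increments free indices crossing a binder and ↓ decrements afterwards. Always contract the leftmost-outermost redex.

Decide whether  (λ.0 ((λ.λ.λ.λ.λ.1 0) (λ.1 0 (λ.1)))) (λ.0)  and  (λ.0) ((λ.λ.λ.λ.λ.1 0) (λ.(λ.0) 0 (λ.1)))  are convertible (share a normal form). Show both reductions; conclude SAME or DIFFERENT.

Term A:
  start: (λ.0 ((λ.λ.λ.λ.λ.1 0) (λ.1 0 (λ.1)))) (λ.0)
  [1] (λ.0) ((λ.λ.λ.λ.λ.1 0) (λ.(λ.0) 0 (λ.1)))
  [2] (λ.λ.λ.λ.λ.1 0) (λ.(λ.0) 0 (λ.1))
  [3] λ.λ.λ.λ.1 0

Term B:
  start: (λ.0) ((λ.λ.λ.λ.λ.1 0) (λ.(λ.0) 0 (λ.1)))
  [1] (λ.λ.λ.λ.λ.1 0) (λ.(λ.0) 0 (λ.1))
  [2] λ.λ.λ.λ.1 0

Answer: SAME — A ⇓ λ.λ.λ.λ.1 0, B ⇓ λ.λ.λ.λ.1 0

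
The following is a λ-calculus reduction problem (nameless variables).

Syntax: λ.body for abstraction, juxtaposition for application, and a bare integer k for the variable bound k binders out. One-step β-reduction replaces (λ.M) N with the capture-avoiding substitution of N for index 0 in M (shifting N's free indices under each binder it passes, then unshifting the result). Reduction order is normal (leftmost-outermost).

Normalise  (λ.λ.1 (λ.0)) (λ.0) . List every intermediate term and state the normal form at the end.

Answer: normal form = λ.λ.0  (in 2 steps)

Reduction:
  start: (λ.λ.1 (λ.0)) (λ.0)
  step 1: λ.(λ.0) (λ.0)
  step 2: λ.λ.0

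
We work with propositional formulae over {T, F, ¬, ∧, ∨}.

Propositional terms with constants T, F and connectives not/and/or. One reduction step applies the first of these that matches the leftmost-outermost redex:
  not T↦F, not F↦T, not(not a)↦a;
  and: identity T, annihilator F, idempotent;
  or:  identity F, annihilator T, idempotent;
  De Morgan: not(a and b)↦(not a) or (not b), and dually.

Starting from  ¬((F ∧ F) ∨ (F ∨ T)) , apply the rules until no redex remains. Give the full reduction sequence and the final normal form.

Answer: normal form = F  (in 9 steps)

Derivation:
  start: ¬((F ∧ F) ∨ (F ∨ T))
  →1  ¬(F ∧ F) ∧ ¬(F ∨ T)
  →2  (¬F ∨ ¬F) ∧ ¬(F ∨ T)
  →3  ¬F ∧ ¬(F ∨ T)
  →4  T ∧ ¬(F ∨ T)
  →5  ¬(F ∨ T)
  →6  ¬F ∧ ¬T
  →7  T ∧ ¬T
  →8  ¬T
  →9  F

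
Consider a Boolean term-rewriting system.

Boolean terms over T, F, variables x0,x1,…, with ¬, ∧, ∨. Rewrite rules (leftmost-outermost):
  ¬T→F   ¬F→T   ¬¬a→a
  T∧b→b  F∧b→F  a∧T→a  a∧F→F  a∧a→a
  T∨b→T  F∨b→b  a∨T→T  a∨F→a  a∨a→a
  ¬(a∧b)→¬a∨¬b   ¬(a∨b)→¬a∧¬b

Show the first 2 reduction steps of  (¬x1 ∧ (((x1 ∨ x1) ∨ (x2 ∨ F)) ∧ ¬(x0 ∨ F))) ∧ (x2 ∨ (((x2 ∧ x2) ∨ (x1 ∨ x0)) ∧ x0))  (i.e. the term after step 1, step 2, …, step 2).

  start: (¬x1 ∧ (((x1 ∨ x1) ∨ (x2 ∨ F)) ∧ ¬(x0 ∨ F))) ∧ (x2 ∨ (((x2 ∧ x2) ∨ (x1 ∨ x0)) ∧ x0))
  →1  (¬x1 ∧ ((x1 ∨ (x2 ∨ F)) ∧ ¬(x0 ∨ F))) ∧ (x2 ∨ (((x2 ∧ x2) ∨ (x1 ∨ x0)) ∧ x0))
  →2  (¬x1 ∧ ((x1 ∨ x2) ∧ ¬(x0 ∨ F))) ∧ (x2 ∨ (((x2 ∧ x2) ∨ (x1 ∨ x0)) ∧ x0))

Answer: after 2 steps: (¬x1 ∧ ((x1 ∨ x2) ∧ ¬(x0 ∨ F))) ∧ (x2 ∨ (((x2 ∧ x2) ∨ (x1 ∨ x0)) ∧ x0))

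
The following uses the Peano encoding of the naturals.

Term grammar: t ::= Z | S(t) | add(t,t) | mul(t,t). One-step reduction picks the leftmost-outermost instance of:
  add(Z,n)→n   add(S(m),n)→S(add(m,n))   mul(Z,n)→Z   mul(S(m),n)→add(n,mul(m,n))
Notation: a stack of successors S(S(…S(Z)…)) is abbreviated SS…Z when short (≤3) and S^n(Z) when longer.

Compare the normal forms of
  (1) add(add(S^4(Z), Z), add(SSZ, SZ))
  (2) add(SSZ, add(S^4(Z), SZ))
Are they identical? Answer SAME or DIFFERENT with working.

Term A:
  start: add(add(S^4(Z), Z), add(SSZ, SZ))
  [1] add(S(add(SSSZ, Z)), add(SSZ, SZ))
  [2] S(add(add(SSSZ, Z), add(SSZ, SZ)))
  [3] S(add(S(add(SSZ, Z)), add(SSZ, SZ)))
  [4] S(S(add(add(SSZ, Z), add(SSZ, SZ))))
  [5] S(S(add(S(add(SZ, Z)), add(SSZ, SZ))))
  [6] S(S(S(add(add(SZ, Z), add(SSZ, SZ)))))
  [7] S(S(S(add(S(add(Z, Z)), add(SSZ, SZ)))))
  [8] S(S(S(S(add(add(Z, Z), add(SSZ, SZ))))))
  [9] S(S(S(S(add(Z, add(SSZ, SZ))))))
  [10] S(S(S(S(add(SSZ, SZ)))))
  [11] S(S(S(S(S(add(SZ, SZ))))))
  [12] S(S(S(S(S(S(add(Z, SZ)))))))
  [13] S^7(Z)

Term B:
  start: add(SSZ, add(S^4(Z), SZ))
  [1] S(add(SZ, add(S^4(Z), SZ)))
  [2] S(S(add(Z, add(S^4(Z), SZ))))
  [3] S(S(add(S^4(Z), SZ)))
  [4] S(S(S(add(SSSZ, SZ))))
  [5] S(S(S(S(add(SSZ, SZ)))))
  [6] S(S(S(S(S(add(SZ, SZ))))))
  [7] S(S(S(S(S(S(add(Z, SZ)))))))
  [8] S^7(Z)

Answer: SAME — A ⇓ S^7(Z), B ⇓ S^7(Z)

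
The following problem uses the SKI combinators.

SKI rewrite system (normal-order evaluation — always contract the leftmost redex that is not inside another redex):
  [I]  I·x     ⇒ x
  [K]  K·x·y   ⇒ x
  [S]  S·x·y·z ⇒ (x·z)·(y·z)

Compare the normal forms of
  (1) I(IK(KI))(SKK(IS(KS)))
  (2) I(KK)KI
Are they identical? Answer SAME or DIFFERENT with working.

Answer: SAME — A ⇓ KI, B ⇓ KI

Working:
Term A:
  start: I(IK(KI))(SKK(IS(KS)))
  →1  IK(KI)(SKK(IS(KS)))
  →2  K(KI)(SKK(IS(KS)))
  →3  KI

Term B:
  start: I(KK)KI
  →1  KKKI
  →2  KI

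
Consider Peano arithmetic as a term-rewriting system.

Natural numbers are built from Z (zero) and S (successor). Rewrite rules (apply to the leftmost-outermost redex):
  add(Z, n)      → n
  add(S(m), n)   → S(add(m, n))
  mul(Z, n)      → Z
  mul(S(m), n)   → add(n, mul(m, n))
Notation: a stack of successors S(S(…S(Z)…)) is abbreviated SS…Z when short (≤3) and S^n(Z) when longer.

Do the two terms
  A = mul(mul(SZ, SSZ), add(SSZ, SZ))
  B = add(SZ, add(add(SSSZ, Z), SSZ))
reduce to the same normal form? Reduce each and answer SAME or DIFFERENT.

Answer: SAME — A ⇓ S^6(Z), B ⇓ S^6(Z)

Reduction:
Term A:
  start: mul(mul(SZ, SSZ), add(SSZ, SZ))
  →1  mul(add(SSZ, mul(Z, SSZ)), add(SSZ, SZ))
  →2  mul(S(add(SZ, mul(Z, SSZ))), add(SSZ, SZ))
  →3  add(add(SSZ, SZ), mul(add(SZ, mul(Z, SSZ)), add(SSZ, SZ)))
  →4  add(S(add(SZ, SZ)), mul(add(SZ, mul(Z, SSZ)), add(SSZ, SZ)))
  →5  S(add(add(SZ, SZ), mul(add(SZ, mul(Z, SSZ)), add(SSZ, SZ))))
  →6  S(add(S(add(Z, SZ)), mul(add(SZ, mul(Z, SSZ)), add(SSZ, SZ))))
  →7  S(S(add(add(Z, SZ), mul(add(SZ, mul(Z, SSZ)), add(SSZ, SZ)))))
  →8  S(S(add(SZ, mul(add(SZ, mul(Z, SSZ)), add(SSZ, SZ)))))
  →9  S(S(S(add(Z, mul(add(SZ, mul(Z, SSZ)), add(SSZ, SZ))))))
  →10  S(S(S(mul(add(SZ, mul(Z, SSZ)), add(SSZ, SZ)))))
  →11  S(S(S(mul(S(add(Z, mul(Z, SSZ))), add(SSZ, SZ)))))
  →12  S(S(S(add(add(SSZ, SZ), mul(add(Z, mul(Z, SSZ)), add(SSZ, SZ))))))
  →13  S(S(S(add(S(add(SZ, SZ)), mul(add(Z, mul(Z, SSZ)), add(SSZ, SZ))))))
  →14  S(S(S(S(add(add(SZ, SZ), mul(add(Z, mul(Z, SSZ)), add(SSZ, SZ)))))))
  →15  S(S(S(S(add(S(add(Z, SZ)), mul(add(Z, mul(Z, SSZ)), add(SSZ, SZ)))))))
  →16  S(S(S(S(S(add(add(Z, SZ), mul(add(Z, mul(Z, SSZ)), add(SSZ, SZ))))))))
  →17  S(S(S(S(S(add(SZ, mul(add(Z, mul(Z, SSZ)), add(SSZ, SZ))))))))
  →18  S(S(S(S(S(S(add(Z, mul(add(Z, mul(Z, SSZ)), add(SSZ, SZ)))))))))
  →19  S(S(S(S(S(S(mul(add(Z, mul(Z, SSZ)), add(SSZ, SZ))))))))
  →20  S(S(S(S(S(S(mul(mul(Z, SSZ), add(SSZ, SZ))))))))
  →21  S(S(S(S(S(S(mul(Z, add(SSZ, SZ))))))))
  →22  S^6(Z)

Term B:
  start: add(SZ, add(add(SSSZ, Z), SSZ))
  →1  S(add(Z, add(add(SSSZ, Z), SSZ)))
  →2  S(add(add(SSSZ, Z), SSZ))
  →3  S(add(S(add(SSZ, Z)), SSZ))
  →4  S(S(add(add(SSZ, Z), SSZ)))
  →5  S(S(add(S(add(SZ, Z)), SSZ)))
  →6  S(S(S(add(add(SZ, Z), SSZ))))
  →7  S(S(S(add(S(add(Z, Z)), SSZ))))
  →8  S(S(S(S(add(add(Z, Z), SSZ)))))
  →9  S(S(S(S(add(Z, SSZ)))))
  →10  S^6(Z)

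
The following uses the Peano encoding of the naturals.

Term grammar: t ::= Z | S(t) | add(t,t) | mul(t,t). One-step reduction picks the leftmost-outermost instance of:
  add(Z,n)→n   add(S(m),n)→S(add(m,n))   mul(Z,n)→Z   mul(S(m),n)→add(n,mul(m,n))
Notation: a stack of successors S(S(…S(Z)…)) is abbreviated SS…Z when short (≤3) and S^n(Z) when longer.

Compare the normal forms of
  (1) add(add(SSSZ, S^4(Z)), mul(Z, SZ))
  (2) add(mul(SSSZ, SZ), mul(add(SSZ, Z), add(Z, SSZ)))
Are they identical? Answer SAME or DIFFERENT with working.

Term A:
  start: add(add(SSSZ, S^4(Z)), mul(Z, SZ))
  [1] add(S(add(SSZ, S^4(Z))), mul(Z, SZ))
  [2] S(add(add(SSZ, S^4(Z)), mul(Z, SZ)))
  [3] S(add(S(add(SZ, S^4(Z))), mul(Z, SZ)))
  [4] S(S(add(add(SZ, S^4(Z)), mul(Z, SZ))))
  [5] S(S(add(S(add(Z, S^4(Z))), mul(Z, SZ))))
  [6] S(S(S(add(add(Z, S^4(Z)), mul(Z, SZ)))))
  [7] S(S(S(add(S^4(Z), mul(Z, SZ)))))
  [8] S(S(S(S(add(SSSZ, mul(Z, SZ))))))
  [9] S(S(S(S(S(add(SSZ, mul(Z, SZ)))))))
  [10] S(S(S(S(S(S(add(SZ, mul(Z, SZ))))))))
  [11] S(S(S(S(S(S(S(add(Z, mul(Z, SZ)))))))))
  [12] S(S(S(S(S(S(S(mul(Z, SZ))))))))
  [13] S^7(Z)

Term B:
  start: add(mul(SSSZ, SZ), mul(add(SSZ, Z), add(Z, SSZ)))
  [1] add(add(SZ, mul(SSZ, SZ)), mul(add(SSZ, Z), add(Z, SSZ)))
  [2] add(S(add(Z, mul(SSZ, SZ))), mul(add(SSZ, Z), add(Z, SSZ)))
  [3] S(add(add(Z, mul(SSZ, SZ)), mul(add(SSZ, Z), add(Z, SSZ))))
  [4] S(add(mul(SSZ, SZ), mul(add(SSZ, Z), add(Z, SSZ))))
  [5] S(add(add(SZ, mul(SZ, SZ)), mul(add(SSZ, Z), add(Z, SSZ))))
  [6] S(add(S(add(Z, mul(SZ, SZ))), mul(add(SSZ, Z), add(Z, SSZ))))
  [7] S(S(add(add(Z, mul(SZ, SZ)), mul(add(SSZ, Z), add(Z, SSZ)))))
  [8] S(S(add(mul(SZ, SZ), mul(add(SSZ, Z), add(Z, SSZ)))))
  [9] S(S(add(add(SZ, mul(Z, SZ)), mul(add(SSZ, Z), add(Z, SSZ)))))
  [10] S(S(add(S(add(Z, mul(Z, SZ))), mul(add(SSZ, Z), add(Z, SSZ)))))
  [11] S(S(S(add(add(Z, mul(Z, SZ)), mul(add(SSZ, Z), add(Z, SSZ))))))
  [12] S(S(S(add(mul(Z, SZ), mul(add(SSZ, Z), add(Z, SSZ))))))
  [13] S(S(S(add(Z, mul(add(SSZ, Z), add(Z, SSZ))))))
  [14] S(S(S(mul(add(SSZ, Z), add(Z, SSZ)))))
  [15] S(S(S(mul(S(add(SZ, Z)), add(Z, SSZ)))))
  [16] S(S(S(add(add(Z, SSZ), mul(add(SZ, Z), add(Z, SSZ))))))
  [17] S(S(S(add(SSZ, mul(add(SZ, Z), add(Z, SSZ))))))
  [18] S(S(S(S(add(SZ, mul(add(SZ, Z), add(Z, SSZ)))))))
  [19] S(S(S(S(S(add(Z, mul(add(SZ, Z), add(Z, SSZ))))))))
  [20] S(S(S(S(S(mul(add(SZ, Z), add(Z, SSZ)))))))
  [21] S(S(S(S(S(mul(S(add(Z, Z)), add(Z, SSZ)))))))
  [22] S(S(S(S(S(add(add(Z, SSZ), mul(add(Z, Z), add(Z, SSZ))))))))
  [23] S(S(S(S(S(add(SSZ, mul(add(Z, Z), add(Z, SSZ))))))))
  [24] S(S(S(S(S(S(add(SZ, mul(add(Z, Z), add(Z, SSZ)))))))))
  [25] S(S(S(S(S(S(S(add(Z, mul(add(Z, Z), add(Z, SSZ))))))))))
  [26] S(S(S(S(S(S(S(mul(add(Z, Z), add(Z, SSZ)))))))))
  [27] S(S(S(S(S(S(S(mul(Z, add(Z, SSZ)))))))))
  [28] S^7(Z)

Answer: SAME — A ⇓ S^7(Z), B ⇓ S^7(Z)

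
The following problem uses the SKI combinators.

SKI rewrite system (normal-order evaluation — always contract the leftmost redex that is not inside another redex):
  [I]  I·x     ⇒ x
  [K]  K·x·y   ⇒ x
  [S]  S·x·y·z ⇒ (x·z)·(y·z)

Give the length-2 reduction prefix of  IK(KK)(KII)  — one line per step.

Answer: after 2 steps: KK

Reduction:
  start: IK(KK)(KII)
  [1] K(KK)(KII)
  [2] KK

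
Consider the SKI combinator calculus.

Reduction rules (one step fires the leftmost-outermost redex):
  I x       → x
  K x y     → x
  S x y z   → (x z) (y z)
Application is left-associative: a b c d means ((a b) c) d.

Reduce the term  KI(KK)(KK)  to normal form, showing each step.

Answer: normal form = KK  (in 2 steps)

Working:
  start: KI(KK)(KK)
  [1] I(KK)
  [2] KK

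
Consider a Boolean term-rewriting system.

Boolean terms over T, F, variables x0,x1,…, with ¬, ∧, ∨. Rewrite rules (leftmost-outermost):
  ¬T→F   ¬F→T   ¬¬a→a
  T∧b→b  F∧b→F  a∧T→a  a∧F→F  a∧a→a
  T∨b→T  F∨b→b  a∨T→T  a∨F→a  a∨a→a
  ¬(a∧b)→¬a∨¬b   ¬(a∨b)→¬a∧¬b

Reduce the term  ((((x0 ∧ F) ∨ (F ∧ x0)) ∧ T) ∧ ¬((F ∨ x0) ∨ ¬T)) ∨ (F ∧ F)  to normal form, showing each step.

  start: ((((x0 ∧ F) ∨ (F ∧ x0)) ∧ T) ∧ ¬((F ∨ x0) ∨ ¬T)) ∨ (F ∧ F)
  →1  (((x0 ∧ F) ∨ (F ∧ x0)) ∧ ¬((F ∨ x0) ∨ ¬T)) ∨ (F ∧ F)
  →2  ((F ∨ (F ∧ x0)) ∧ ¬((F ∨ x0) ∨ ¬T)) ∨ (F ∧ F)
  →3  ((F ∧ x0) ∧ ¬((F ∨ x0) ∨ ¬T)) ∨ (F ∧ F)
  →4  (F ∧ ¬((F ∨ x0) ∨ ¬T)) ∨ (F ∧ F)
  →5  F ∨ (F ∧ F)
  →6  F ∧ F
  →7  F

Answer: normal form = F  (in 7 steps)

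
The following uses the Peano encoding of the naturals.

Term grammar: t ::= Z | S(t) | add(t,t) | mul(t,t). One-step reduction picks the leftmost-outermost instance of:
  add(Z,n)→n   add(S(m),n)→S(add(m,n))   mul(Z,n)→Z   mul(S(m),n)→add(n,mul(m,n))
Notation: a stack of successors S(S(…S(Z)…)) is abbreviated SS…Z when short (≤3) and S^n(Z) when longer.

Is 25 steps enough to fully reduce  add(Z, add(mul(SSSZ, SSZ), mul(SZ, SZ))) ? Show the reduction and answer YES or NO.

Answer: YES — reaches normal form S^7(Z) in 25 ≤ 25 steps

Reduction:
  start: add(Z, add(mul(SSSZ, SSZ), mul(SZ, SZ)))
  →1  add(mul(SSSZ, SSZ), mul(SZ, SZ))
  →2  add(add(SSZ, mul(SSZ, SSZ)), mul(SZ, SZ))
  →3  add(S(add(SZ, mul(SSZ, SSZ))), mul(SZ, SZ))
  →4  S(add(add(SZ, mul(SSZ, SSZ)), mul(SZ, SZ)))
  →5  S(add(S(add(Z, mul(SSZ, SSZ))), mul(SZ, SZ)))
  →6  S(S(add(add(Z, mul(SSZ, SSZ)), mul(SZ, SZ))))
  →7  S(S(add(mul(SSZ, SSZ), mul(SZ, SZ))))
  →8  S(S(add(add(SSZ, mul(SZ, SSZ)), mul(SZ, SZ))))
  →9  S(S(add(S(add(SZ, mul(SZ, SSZ))), mul(SZ, SZ))))
  →10  S(S(S(add(add(SZ, mul(SZ, SSZ)), mul(SZ, SZ)))))
  →11  S(S(S(add(S(add(Z, mul(SZ, SSZ))), mul(SZ, SZ)))))
  →12  S(S(S(S(add(add(Z, mul(SZ, SSZ)), mul(SZ, SZ))))))
  →13  S(S(S(S(add(mul(SZ, SSZ), mul(SZ, SZ))))))
  →14  S(S(S(S(add(add(SSZ, mul(Z, SSZ)), mul(SZ, SZ))))))
  →15  S(S(S(S(add(S(add(SZ, mul(Z, SSZ))), mul(SZ, SZ))))))
  →16  S(S(S(S(S(add(add(SZ, mul(Z, SSZ)), mul(SZ, SZ)))))))
  →17  S(S(S(S(S(add(S(add(Z, mul(Z, SSZ))), mul(SZ, SZ)))))))
  →18  S(S(S(S(S(S(add(add(Z, mul(Z, SSZ)), mul(SZ, SZ))))))))
  →19  S(S(S(S(S(S(add(mul(Z, SSZ), mul(SZ, SZ))))))))
  →20  S(S(S(S(S(S(add(Z, mul(SZ, SZ))))))))
  →21  S(S(S(S(S(S(mul(SZ, SZ)))))))
  →22  S(S(S(S(S(S(add(SZ, mul(Z, SZ))))))))
  →23  S(S(S(S(S(S(S(add(Z, mul(Z, SZ)))))))))
  →24  S(S(S(S(S(S(S(mul(Z, SZ))))))))
  →25  S^7(Z)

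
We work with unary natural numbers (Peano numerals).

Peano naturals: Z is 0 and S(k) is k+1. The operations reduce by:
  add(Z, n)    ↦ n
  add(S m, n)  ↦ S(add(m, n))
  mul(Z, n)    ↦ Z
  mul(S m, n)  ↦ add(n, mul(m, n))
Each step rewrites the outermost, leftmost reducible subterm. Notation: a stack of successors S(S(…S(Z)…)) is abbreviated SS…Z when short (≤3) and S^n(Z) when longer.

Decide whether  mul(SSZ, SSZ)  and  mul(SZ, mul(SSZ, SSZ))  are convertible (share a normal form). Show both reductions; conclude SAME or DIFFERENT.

Answer: SAME — A ⇓ S^4(Z), B ⇓ S^4(Z)

Reduction:
Term A:
  start: mul(SSZ, SSZ)
  [1] add(SSZ, mul(SZ, SSZ))
  [2] S(add(SZ, mul(SZ, SSZ)))
  [3] S(S(add(Z, mul(SZ, SSZ))))
  [4] S(S(mul(SZ, SSZ)))
  [5] S(S(add(SSZ, mul(Z, SSZ))))
  [6] S(S(S(add(SZ, mul(Z, SSZ)))))
  [7] S(S(S(S(add(Z, mul(Z, SSZ))))))
  [8] S(S(S(S(mul(Z, SSZ)))))
  [9] S^4(Z)

Term B:
  start: mul(SZ, mul(SSZ, SSZ))
  [1] add(mul(SSZ, SSZ), mul(Z, mul(SSZ, SSZ)))
  [2] add(add(SSZ, mul(SZ, SSZ)), mul(Z, mul(SSZ, SSZ)))
  [3] add(S(add(SZ, mul(SZ, SSZ))), mul(Z, mul(SSZ, SSZ)))
  [4] S(add(add(SZ, mul(SZ, SSZ)), mul(Z, mul(SSZ, SSZ))))
  [5] S(add(S(add(Z, mul(SZ, SSZ))), mul(Z, mul(SSZ, SSZ))))
  [6] S(S(add(add(Z, mul(SZ, SSZ)), mul(Z, mul(SSZ, SSZ)))))
  [7] S(S(add(mul(SZ, SSZ), mul(Z, mul(SSZ, SSZ)))))
  [8] S(S(add(add(SSZ, mul(Z, SSZ)), mul(Z, mul(SSZ, SSZ)))))
  [9] S(S(add(S(add(SZ, mul(Z, SSZ))), mul(Z, mul(SSZ, SSZ)))))
  [10] S(S(S(add(add(SZ, mul(Z, SSZ)), mul(Z, mul(SSZ, SSZ))))))
  [11] S(S(S(add(S(add(Z, mul(Z, SSZ))), mul(Z, mul(SSZ, SSZ))))))
  [12] S(S(S(S(add(add(Z, mul(Z, SSZ)), mul(Z, mul(SSZ, SSZ)))))))
  [13] S(S(S(S(add(mul(Z, SSZ), mul(Z, mul(SSZ, SSZ)))))))
  [14] S(S(S(S(add(Z, mul(Z, mul(SSZ, SSZ)))))))
  [15] S(S(S(S(mul(Z, mul(SSZ, SSZ))))))
  [16] S^4(Z)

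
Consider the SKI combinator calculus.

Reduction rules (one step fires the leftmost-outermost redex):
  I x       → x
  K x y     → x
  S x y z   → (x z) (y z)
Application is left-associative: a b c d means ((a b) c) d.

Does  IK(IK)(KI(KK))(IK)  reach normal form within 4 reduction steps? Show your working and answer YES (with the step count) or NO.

  start: IK(IK)(KI(KK))(IK)
  step 1: K(IK)(KI(KK))(IK)
  step 2: IK(IK)
  step 3: K(IK)
  step 4: KK

Answer: YES — reaches normal form KK in 4 ≤ 4 steps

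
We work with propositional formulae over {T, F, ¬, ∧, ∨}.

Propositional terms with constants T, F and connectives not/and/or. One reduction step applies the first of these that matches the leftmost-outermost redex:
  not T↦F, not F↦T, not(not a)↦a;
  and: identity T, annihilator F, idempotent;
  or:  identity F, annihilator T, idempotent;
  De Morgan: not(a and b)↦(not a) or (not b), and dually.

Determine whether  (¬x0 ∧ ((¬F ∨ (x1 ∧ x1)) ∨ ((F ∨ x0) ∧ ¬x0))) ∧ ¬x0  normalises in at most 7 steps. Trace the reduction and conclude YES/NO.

Answer: YES — reaches normal form ¬x0 in 5 ≤ 7 steps

Reduction:
  start: (¬x0 ∧ ((¬F ∨ (x1 ∧ x1)) ∨ ((F ∨ x0) ∧ ¬x0))) ∧ ¬x0
  →1  (¬x0 ∧ ((T ∨ (x1 ∧ x1)) ∨ ((F ∨ x0) ∧ ¬x0))) ∧ ¬x0
  →2  (¬x0 ∧ (T ∨ ((F ∨ x0) ∧ ¬x0))) ∧ ¬x0
  →3  (¬x0 ∧ T) ∧ ¬x0
  →4  ¬x0 ∧ ¬x0
  →5  ¬x0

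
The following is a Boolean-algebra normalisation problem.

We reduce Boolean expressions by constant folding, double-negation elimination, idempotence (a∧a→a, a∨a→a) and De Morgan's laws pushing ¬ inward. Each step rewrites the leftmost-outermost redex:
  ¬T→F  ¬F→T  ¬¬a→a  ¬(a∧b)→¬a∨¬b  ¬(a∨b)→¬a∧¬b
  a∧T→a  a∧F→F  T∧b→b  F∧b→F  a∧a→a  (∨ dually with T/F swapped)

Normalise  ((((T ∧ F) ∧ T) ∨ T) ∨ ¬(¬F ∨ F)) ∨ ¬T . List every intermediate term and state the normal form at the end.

  start: ((((T ∧ F) ∧ T) ∨ T) ∨ ¬(¬F ∨ F)) ∨ ¬T
  [1] (T ∨ ¬(¬F ∨ F)) ∨ ¬T
  [2] T ∨ ¬T
  [3] T

Answer: normal form = T  (in 3 steps)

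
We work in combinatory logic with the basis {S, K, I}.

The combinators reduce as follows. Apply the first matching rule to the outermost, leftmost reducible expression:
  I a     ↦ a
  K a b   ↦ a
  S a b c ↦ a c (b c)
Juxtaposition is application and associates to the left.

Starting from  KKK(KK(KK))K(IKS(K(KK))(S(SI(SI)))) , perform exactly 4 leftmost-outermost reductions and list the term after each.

Answer: after 4 steps: K(KS(K(KK))(S(SI(SI))))

Working:
  start: KKK(KK(KK))K(IKS(K(KK))(S(SI(SI))))
  →1  K(KK(KK))K(IKS(K(KK))(S(SI(SI))))
  →2  KK(KK)(IKS(K(KK))(S(SI(SI))))
  →3  K(IKS(K(KK))(S(SI(SI))))
  →4  K(KS(K(KK))(S(SI(SI))))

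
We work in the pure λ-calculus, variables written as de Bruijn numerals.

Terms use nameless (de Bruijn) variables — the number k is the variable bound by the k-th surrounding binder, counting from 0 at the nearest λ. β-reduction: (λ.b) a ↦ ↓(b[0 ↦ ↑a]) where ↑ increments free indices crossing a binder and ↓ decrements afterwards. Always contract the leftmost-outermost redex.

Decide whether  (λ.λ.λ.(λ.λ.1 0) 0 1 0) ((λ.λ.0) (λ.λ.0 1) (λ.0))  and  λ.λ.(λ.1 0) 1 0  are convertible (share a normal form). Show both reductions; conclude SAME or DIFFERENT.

Answer: SAME — A ⇓ λ.λ.0 1 0, B ⇓ λ.λ.0 1 0

Reduction:
Term A:
  start: (λ.λ.λ.(λ.λ.1 0) 0 1 0) ((λ.λ.0) (λ.λ.0 1) (λ.0))
  [1] λ.λ.(λ.λ.1 0) 0 1 0
  [2] λ.λ.(λ.1 0) 1 0
  [3] λ.λ.0 1 0

Term B:
  start: λ.λ.(λ.1 0) 1 0
  [1] λ.λ.0 1 0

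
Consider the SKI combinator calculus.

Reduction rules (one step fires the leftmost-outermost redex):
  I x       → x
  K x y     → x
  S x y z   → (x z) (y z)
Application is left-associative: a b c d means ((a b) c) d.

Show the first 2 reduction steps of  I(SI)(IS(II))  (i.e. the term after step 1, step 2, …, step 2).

  start: I(SI)(IS(II))
  [1] SI(IS(II))
  [2] SI(S(II))

Answer: after 2 steps: SI(S(II))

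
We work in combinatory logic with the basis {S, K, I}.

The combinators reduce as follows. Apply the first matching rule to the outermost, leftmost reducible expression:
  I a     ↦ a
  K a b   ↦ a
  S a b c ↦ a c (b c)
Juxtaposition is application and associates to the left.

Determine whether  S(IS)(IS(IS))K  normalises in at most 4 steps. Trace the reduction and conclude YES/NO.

  start: S(IS)(IS(IS))K
  [1] ISK(IS(IS)K)
  [2] SK(IS(IS)K)
  [3] SK(S(IS)K)
  [4] SK(SSK)

Answer: YES — reaches normal form SK(SSK) in 4 ≤ 4 steps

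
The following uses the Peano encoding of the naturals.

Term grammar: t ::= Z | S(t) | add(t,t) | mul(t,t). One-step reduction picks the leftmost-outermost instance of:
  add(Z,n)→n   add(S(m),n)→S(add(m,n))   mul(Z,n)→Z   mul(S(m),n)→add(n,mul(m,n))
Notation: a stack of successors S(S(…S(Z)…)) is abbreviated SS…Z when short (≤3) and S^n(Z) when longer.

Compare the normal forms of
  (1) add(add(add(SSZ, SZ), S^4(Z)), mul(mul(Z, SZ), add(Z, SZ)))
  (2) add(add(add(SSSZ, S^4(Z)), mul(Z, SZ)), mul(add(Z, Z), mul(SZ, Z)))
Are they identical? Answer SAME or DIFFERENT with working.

Term A:
  start: add(add(add(SSZ, SZ), S^4(Z)), mul(mul(Z, SZ), add(Z, SZ)))
  →1  add(add(S(add(SZ, SZ)), S^4(Z)), mul(mul(Z, SZ), add(Z, SZ)))
  →2  add(S(add(add(SZ, SZ), S^4(Z))), mul(mul(Z, SZ), add(Z, SZ)))
  →3  S(add(add(add(SZ, SZ), S^4(Z)), mul(mul(Z, SZ), add(Z, SZ))))
  →4  S(add(add(S(add(Z, SZ)), S^4(Z)), mul(mul(Z, SZ), add(Z, SZ))))
  →5  S(add(S(add(add(Z, SZ), S^4(Z))), mul(mul(Z, SZ), add(Z, SZ))))
  →6  S(S(add(add(add(Z, SZ), S^4(Z)), mul(mul(Z, SZ), add(Z, SZ)))))
  →7  S(S(add(add(SZ, S^4(Z)), mul(mul(Z, SZ), add(Z, SZ)))))
  →8  S(S(add(S(add(Z, S^4(Z))), mul(mul(Z, SZ), add(Z, SZ)))))
  →9  S(S(S(add(add(Z, S^4(Z)), mul(mul(Z, SZ), add(Z, SZ))))))
  →10  S(S(S(add(S^4(Z), mul(mul(Z, SZ), add(Z, SZ))))))
  →11  S(S(S(S(add(SSSZ, mul(mul(Z, SZ), add(Z, SZ)))))))
  →12  S(S(S(S(S(add(SSZ, mul(mul(Z, SZ), add(Z, SZ))))))))
  →13  S(S(S(S(S(S(add(SZ, mul(mul(Z, SZ), add(Z, SZ)))))))))
  →14  S(S(S(S(S(S(S(add(Z, mul(mul(Z, SZ), add(Z, SZ))))))))))
  →15  S(S(S(S(S(S(S(mul(mul(Z, SZ), add(Z, SZ)))))))))
  →16  S(S(S(S(S(S(S(mul(Z, add(Z, SZ)))))))))
  →17  S^7(Z)

Term B:
  start: add(add(add(SSSZ, S^4(Z)), mul(Z, SZ)), mul(add(Z, Z), mul(SZ, Z)))
  →1  add(add(S(add(SSZ, S^4(Z))), mul(Z, SZ)), mul(add(Z, Z), mul(SZ, Z)))
  →2  add(S(add(add(SSZ, S^4(Z)), mul(Z, SZ))), mul(add(Z, Z), mul(SZ, Z)))
  →3  S(add(add(add(SSZ, S^4(Z)), mul(Z, SZ)), mul(add(Z, Z), mul(SZ, Z))))
  →4  S(add(add(S(add(SZ, S^4(Z))), mul(Z, SZ)), mul(add(Z, Z), mul(SZ, Z))))
  →5  S(add(S(add(add(SZ, S^4(Z)), mul(Z, SZ))), mul(add(Z, Z), mul(SZ, Z))))
  →6  S(S(add(add(add(SZ, S^4(Z)), mul(Z, SZ)), mul(add(Z, Z), mul(SZ, Z)))))
  →7  S(S(add(add(S(add(Z, S^4(Z))), mul(Z, SZ)), mul(add(Z, Z), mul(SZ, Z)))))
  →8  S(S(add(S(add(add(Z, S^4(Z)), mul(Z, SZ))), mul(add(Z, Z), mul(SZ, Z)))))
  →9  S(S(S(add(add(add(Z, S^4(Z)), mul(Z, SZ)), mul(add(Z, Z), mul(SZ, Z))))))
  →10  S(S(S(add(add(S^4(Z), mul(Z, SZ)), mul(add(Z, Z), mul(SZ, Z))))))
  →11  S(S(S(add(S(add(SSSZ, mul(Z, SZ))), mul(add(Z, Z), mul(SZ, Z))))))
  →12  S(S(S(S(add(add(SSSZ, mul(Z, SZ)), mul(add(Z, Z), mul(SZ, Z)))))))
  →13  S(S(S(S(add(S(add(SSZ, mul(Z, SZ))), mul(add(Z, Z), mul(SZ, Z)))))))
  →14  S(S(S(S(S(add(add(SSZ, mul(Z, SZ)), mul(add(Z, Z), mul(SZ, Z))))))))
  →15  S(S(S(S(S(add(S(add(SZ, mul(Z, SZ))), mul(add(Z, Z), mul(SZ, Z))))))))
  →16  S(S(S(S(S(S(add(add(SZ, mul(Z, SZ)), mul(add(Z, Z), mul(SZ, Z)))))))))
  →17  S(S(S(S(S(S(add(S(add(Z, mul(Z, SZ))), mul(add(Z, Z), mul(SZ, Z)))))))))
  →18  S(S(S(S(S(S(S(add(add(Z, mul(Z, SZ)), mul(add(Z, Z), mul(SZ, Z))))))))))
  →19  S(S(S(S(S(S(S(add(mul(Z, SZ), mul(add(Z, Z), mul(SZ, Z))))))))))
  →20  S(S(S(S(S(S(S(add(Z, mul(add(Z, Z), mul(SZ, Z))))))))))
  →21  S(S(S(S(S(S(S(mul(add(Z, Z), mul(SZ, Z)))))))))
  →22  S(S(S(S(S(S(S(mul(Z, mul(SZ, Z)))))))))
  →23  S^7(Z)

Answer: SAME — A ⇓ S^7(Z), B ⇓ S^7(Z)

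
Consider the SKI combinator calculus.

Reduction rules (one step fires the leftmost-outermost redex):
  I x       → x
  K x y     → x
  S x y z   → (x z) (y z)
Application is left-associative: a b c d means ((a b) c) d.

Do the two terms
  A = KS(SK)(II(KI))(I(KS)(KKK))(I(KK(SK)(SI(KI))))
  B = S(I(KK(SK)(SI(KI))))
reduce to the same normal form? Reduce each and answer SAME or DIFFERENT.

Answer: SAME — A ⇓ S(K(SI(KI))), B ⇓ S(K(SI(KI)))

Derivation:
Term A:
  start: KS(SK)(II(KI))(I(KS)(KKK))(I(KK(SK)(SI(KI))))
  step 1: S(II(KI))(I(KS)(KKK))(I(KK(SK)(SI(KI))))
  step 2: II(KI)(I(KK(SK)(SI(KI))))(I(KS)(KKK)(I(KK(SK)(SI(KI)))))
  step 3: I(KI)(I(KK(SK)(SI(KI))))(I(KS)(KKK)(I(KK(SK)(SI(KI)))))
  step 4: KI(I(KK(SK)(SI(KI))))(I(KS)(KKK)(I(KK(SK)(SI(KI)))))
  step 5: I(I(KS)(KKK)(I(KK(SK)(SI(KI)))))
  step 6: I(KS)(KKK)(I(KK(SK)(SI(KI))))
  step 7: KS(KKK)(I(KK(SK)(SI(KI))))
  step 8: S(I(KK(SK)(SI(KI))))
  step 9: S(KK(SK)(SI(KI)))
  step 10: S(K(SI(KI)))

Term B:
  start: S(I(KK(SK)(SI(KI))))
  step 1: S(KK(SK)(SI(KI)))
  step 2: S(K(SI(KI)))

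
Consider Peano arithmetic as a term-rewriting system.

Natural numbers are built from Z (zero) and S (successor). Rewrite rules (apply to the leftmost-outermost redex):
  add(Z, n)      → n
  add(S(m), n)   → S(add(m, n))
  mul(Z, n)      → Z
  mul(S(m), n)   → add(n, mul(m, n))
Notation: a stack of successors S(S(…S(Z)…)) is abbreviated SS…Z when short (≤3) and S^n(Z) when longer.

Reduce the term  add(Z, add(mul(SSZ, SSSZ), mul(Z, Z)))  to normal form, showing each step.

  start: add(Z, add(mul(SSZ, SSSZ), mul(Z, Z)))
  →1  add(mul(SSZ, SSSZ), mul(Z, Z))
  →2  add(add(SSSZ, mul(SZ, SSSZ)), mul(Z, Z))
  →3  add(S(add(SSZ, mul(SZ, SSSZ))), mul(Z, Z))
  →4  S(add(add(SSZ, mul(SZ, SSSZ)), mul(Z, Z)))
  →5  S(add(S(add(SZ, mul(SZ, SSSZ))), mul(Z, Z)))
  →6  S(S(add(add(SZ, mul(SZ, SSSZ)), mul(Z, Z))))
  →7  S(S(add(S(add(Z, mul(SZ, SSSZ))), mul(Z, Z))))
  →8  S(S(S(add(add(Z, mul(SZ, SSSZ)), mul(Z, Z)))))
  →9  S(S(S(add(mul(SZ, SSSZ), mul(Z, Z)))))
  →10  S(S(S(add(add(SSSZ, mul(Z, SSSZ)), mul(Z, Z)))))
  →11  S(S(S(add(S(add(SSZ, mul(Z, SSSZ))), mul(Z, Z)))))
  →12  S(S(S(S(add(add(SSZ, mul(Z, SSSZ)), mul(Z, Z))))))
  →13  S(S(S(S(add(S(add(SZ, mul(Z, SSSZ))), mul(Z, Z))))))
  →14  S(S(S(S(S(add(add(SZ, mul(Z, SSSZ)), mul(Z, Z)))))))
  →15  S(S(S(S(S(add(S(add(Z, mul(Z, SSSZ))), mul(Z, Z)))))))
  →16  S(S(S(S(S(S(add(add(Z, mul(Z, SSSZ)), mul(Z, Z))))))))
  →17  S(S(S(S(S(S(add(mul(Z, SSSZ), mul(Z, Z))))))))
  →18  S(S(S(S(S(S(add(Z, mul(Z, Z))))))))
  →19  S(S(S(S(S(S(mul(Z, Z)))))))
  →20  S^6(Z)

Answer: normal form = S^6(Z)  (in 20 steps)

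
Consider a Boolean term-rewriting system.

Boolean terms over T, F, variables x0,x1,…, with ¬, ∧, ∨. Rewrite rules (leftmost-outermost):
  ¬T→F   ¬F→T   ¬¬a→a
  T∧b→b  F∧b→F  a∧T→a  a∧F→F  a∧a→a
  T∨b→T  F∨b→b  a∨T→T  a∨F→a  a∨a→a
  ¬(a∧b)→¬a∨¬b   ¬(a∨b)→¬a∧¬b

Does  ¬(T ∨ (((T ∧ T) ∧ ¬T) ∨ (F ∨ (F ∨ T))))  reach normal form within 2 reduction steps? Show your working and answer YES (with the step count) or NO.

Answer: NO — after 2 steps the term is F ∧ ¬(((T ∧ T) ∧ ¬T) ∨ (F ∨ (F ∨ T))), not yet normal

Reduction:
  start: ¬(T ∨ (((T ∧ T) ∧ ¬T) ∨ (F ∨ (F ∨ T))))
  step 1: ¬T ∧ ¬(((T ∧ T) ∧ ¬T) ∨ (F ∨ (F ∨ T)))
  step 2: F ∧ ¬(((T ∧ T) ∧ ¬T) ∨ (F ∨ (F ∨ T)))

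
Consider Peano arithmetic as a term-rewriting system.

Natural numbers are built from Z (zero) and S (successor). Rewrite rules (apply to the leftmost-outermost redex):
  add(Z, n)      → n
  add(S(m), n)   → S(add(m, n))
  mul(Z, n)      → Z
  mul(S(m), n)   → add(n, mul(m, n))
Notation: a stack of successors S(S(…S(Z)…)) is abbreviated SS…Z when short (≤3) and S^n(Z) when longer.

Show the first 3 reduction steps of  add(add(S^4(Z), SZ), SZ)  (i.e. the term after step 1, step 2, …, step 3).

  start: add(add(S^4(Z), SZ), SZ)
  →1  add(S(add(SSSZ, SZ)), SZ)
  →2  S(add(add(SSSZ, SZ), SZ))
  →3  S(add(S(add(SSZ, SZ)), SZ))

Answer: after 3 steps: S(add(S(add(SSZ, SZ)), SZ))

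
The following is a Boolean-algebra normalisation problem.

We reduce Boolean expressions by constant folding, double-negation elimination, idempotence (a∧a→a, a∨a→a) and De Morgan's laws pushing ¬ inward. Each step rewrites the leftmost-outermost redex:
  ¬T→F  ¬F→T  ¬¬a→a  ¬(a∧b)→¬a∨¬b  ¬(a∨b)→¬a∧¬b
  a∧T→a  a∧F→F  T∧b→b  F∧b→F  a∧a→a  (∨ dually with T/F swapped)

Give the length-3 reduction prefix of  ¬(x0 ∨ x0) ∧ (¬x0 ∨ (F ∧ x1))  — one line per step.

Answer: after 3 steps: ¬x0 ∧ (¬x0 ∨ F)

Derivation:
  start: ¬(x0 ∨ x0) ∧ (¬x0 ∨ (F ∧ x1))
  step 1: (¬x0 ∧ ¬x0) ∧ (¬x0 ∨ (F ∧ x1))
  step 2: ¬x0 ∧ (¬x0 ∨ (F ∧ x1))
  step 3: ¬x0 ∧ (¬x0 ∨ F)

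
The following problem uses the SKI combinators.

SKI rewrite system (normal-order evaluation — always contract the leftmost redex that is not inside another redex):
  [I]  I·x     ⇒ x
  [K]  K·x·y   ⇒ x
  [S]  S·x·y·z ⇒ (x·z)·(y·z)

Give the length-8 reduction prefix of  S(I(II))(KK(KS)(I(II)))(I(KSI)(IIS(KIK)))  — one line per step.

Answer: after 8 steps: S(S(KIK))(KK(KS)(I(II))(I(KSI)(IIS(KIK))))

Reduction:
  start: S(I(II))(KK(KS)(I(II)))(I(KSI)(IIS(KIK)))
  →1  I(II)(I(KSI)(IIS(KIK)))(KK(KS)(I(II))(I(KSI)(IIS(KIK))))
  →2  II(I(KSI)(IIS(KIK)))(KK(KS)(I(II))(I(KSI)(IIS(KIK))))
  →3  I(I(KSI)(IIS(KIK)))(KK(KS)(I(II))(I(KSI)(IIS(KIK))))
  →4  I(KSI)(IIS(KIK))(KK(KS)(I(II))(I(KSI)(IIS(KIK))))
  →5  KSI(IIS(KIK))(KK(KS)(I(II))(I(KSI)(IIS(KIK))))
  →6  S(IIS(KIK))(KK(KS)(I(II))(I(KSI)(IIS(KIK))))
  →7  S(IS(KIK))(KK(KS)(I(II))(I(KSI)(IIS(KIK))))
  →8  S(S(KIK))(KK(KS)(I(II))(I(KSI)(IIS(KIK))))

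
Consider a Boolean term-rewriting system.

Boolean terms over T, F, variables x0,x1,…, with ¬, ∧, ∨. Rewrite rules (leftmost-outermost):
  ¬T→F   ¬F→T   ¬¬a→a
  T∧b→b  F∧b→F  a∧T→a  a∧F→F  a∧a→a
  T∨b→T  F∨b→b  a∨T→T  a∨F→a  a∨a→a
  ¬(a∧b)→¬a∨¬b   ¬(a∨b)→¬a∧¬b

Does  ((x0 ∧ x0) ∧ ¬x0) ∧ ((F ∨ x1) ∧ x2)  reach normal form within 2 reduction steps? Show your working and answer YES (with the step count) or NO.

Answer: YES — reaches normal form (x0 ∧ ¬x0) ∧ (x1 ∧ x2) in 2 ≤ 2 steps

Derivation:
  start: ((x0 ∧ x0) ∧ ¬x0) ∧ ((F ∨ x1) ∧ x2)
  step 1: (x0 ∧ ¬x0) ∧ ((F ∨ x1) ∧ x2)
  step 2: (x0 ∧ ¬x0) ∧ (x1 ∧ x2)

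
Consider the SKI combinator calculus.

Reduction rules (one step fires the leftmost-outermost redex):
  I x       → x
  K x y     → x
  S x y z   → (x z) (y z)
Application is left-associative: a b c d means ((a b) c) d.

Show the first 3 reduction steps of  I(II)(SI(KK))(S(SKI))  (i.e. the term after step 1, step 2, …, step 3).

Answer: after 3 steps: SI(KK)(S(SKI))

Working:
  start: I(II)(SI(KK))(S(SKI))
  step 1: II(SI(KK))(S(SKI))
  step 2: I(SI(KK))(S(SKI))
  step 3: SI(KK)(S(SKI))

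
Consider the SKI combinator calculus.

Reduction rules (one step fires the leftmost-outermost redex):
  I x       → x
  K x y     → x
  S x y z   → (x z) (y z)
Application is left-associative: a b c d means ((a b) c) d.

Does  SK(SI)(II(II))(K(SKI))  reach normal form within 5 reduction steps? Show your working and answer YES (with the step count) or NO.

Answer: NO — after 5 steps the term is I(K(SKI)), not yet normal

Derivation:
  start: SK(SI)(II(II))(K(SKI))
  →1  K(II(II))(SI(II(II)))(K(SKI))
  →2  II(II)(K(SKI))
  →3  I(II)(K(SKI))
  →4  II(K(SKI))
  →5  I(K(SKI))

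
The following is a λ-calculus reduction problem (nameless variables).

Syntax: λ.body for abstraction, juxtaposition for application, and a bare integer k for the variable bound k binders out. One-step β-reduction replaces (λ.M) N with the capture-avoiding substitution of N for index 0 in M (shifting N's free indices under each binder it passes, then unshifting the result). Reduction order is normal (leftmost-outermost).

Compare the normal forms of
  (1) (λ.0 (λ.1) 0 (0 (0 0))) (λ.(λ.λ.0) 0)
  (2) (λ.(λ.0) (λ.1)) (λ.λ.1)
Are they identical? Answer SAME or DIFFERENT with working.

Term A:
  start: (λ.0 (λ.1) 0 (0 (0 0))) (λ.(λ.λ.0) 0)
  →1  (λ.(λ.λ.0) 0) (λ.λ.(λ.λ.0) 0) (λ.(λ.λ.0) 0) ((λ.(λ.λ.0) 0) ((λ.(λ.λ.0) 0) (λ.(λ.λ.0) 0)))
  →2  (λ.λ.0) (λ.λ.(λ.λ.0) 0) (λ.(λ.λ.0) 0) ((λ.(λ.λ.0) 0) ((λ.(λ.λ.0) 0) (λ.(λ.λ.0) 0)))
  →3  (λ.0) (λ.(λ.λ.0) 0) ((λ.(λ.λ.0) 0) ((λ.(λ.λ.0) 0) (λ.(λ.λ.0) 0)))
  →4  (λ.(λ.λ.0) 0) ((λ.(λ.λ.0) 0) ((λ.(λ.λ.0) 0) (λ.(λ.λ.0) 0)))
  →5  (λ.λ.0) ((λ.(λ.λ.0) 0) ((λ.(λ.λ.0) 0) (λ.(λ.λ.0) 0)))
  →6  λ.0

Term B:
  start: (λ.(λ.0) (λ.1)) (λ.λ.1)
  →1  (λ.0) (λ.λ.λ.1)
  →2  λ.λ.λ.1

Answer: DIFFERENT — A ⇓ λ.0, B ⇓ λ.λ.λ.1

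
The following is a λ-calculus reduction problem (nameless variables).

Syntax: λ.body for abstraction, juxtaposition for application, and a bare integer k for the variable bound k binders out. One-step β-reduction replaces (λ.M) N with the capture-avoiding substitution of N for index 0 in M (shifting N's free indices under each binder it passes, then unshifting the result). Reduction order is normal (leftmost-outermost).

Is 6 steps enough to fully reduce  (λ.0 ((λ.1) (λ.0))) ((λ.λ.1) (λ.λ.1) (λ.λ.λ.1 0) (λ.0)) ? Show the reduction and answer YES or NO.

Answer: YES — reaches normal form λ.0 in 5 ≤ 6 steps

Reduction:
  start: (λ.0 ((λ.1) (λ.0))) ((λ.λ.1) (λ.λ.1) (λ.λ.λ.1 0) (λ.0))
  →1  (λ.λ.1) (λ.λ.1) (λ.λ.λ.1 0) (λ.0) ((λ.(λ.λ.1) (λ.λ.1) (λ.λ.λ.1 0) (λ.0)) (λ.0))
  →2  (λ.λ.λ.1) (λ.λ.λ.1 0) (λ.0) ((λ.(λ.λ.1) (λ.λ.1) (λ.λ.λ.1 0) (λ.0)) (λ.0))
  →3  (λ.λ.1) (λ.0) ((λ.(λ.λ.1) (λ.λ.1) (λ.λ.λ.1 0) (λ.0)) (λ.0))
  →4  (λ.λ.0) ((λ.(λ.λ.1) (λ.λ.1) (λ.λ.λ.1 0) (λ.0)) (λ.0))
  →5  λ.0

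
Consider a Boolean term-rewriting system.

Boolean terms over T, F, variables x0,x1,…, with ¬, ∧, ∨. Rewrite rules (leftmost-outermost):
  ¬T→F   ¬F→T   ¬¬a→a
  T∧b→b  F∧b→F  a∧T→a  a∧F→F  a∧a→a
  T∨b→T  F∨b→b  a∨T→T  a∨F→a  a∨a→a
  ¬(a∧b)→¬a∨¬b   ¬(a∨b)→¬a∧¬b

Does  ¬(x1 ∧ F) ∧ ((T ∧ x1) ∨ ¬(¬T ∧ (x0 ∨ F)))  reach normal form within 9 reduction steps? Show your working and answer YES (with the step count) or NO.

Answer: YES — reaches normal form T in 9 ≤ 9 steps

Working:
  start: ¬(x1 ∧ F) ∧ ((T ∧ x1) ∨ ¬(¬T ∧ (x0 ∨ F)))
  step 1: (¬x1 ∨ ¬F) ∧ ((T ∧ x1) ∨ ¬(¬T ∧ (x0 ∨ F)))
  step 2: (¬x1 ∨ T) ∧ ((T ∧ x1) ∨ ¬(¬T ∧ (x0 ∨ F)))
  step 3: T ∧ ((T ∧ x1) ∨ ¬(¬T ∧ (x0 ∨ F)))
  step 4: (T ∧ x1) ∨ ¬(¬T ∧ (x0 ∨ F))
  step 5: x1 ∨ ¬(¬T ∧ (x0 ∨ F))
  step 6: x1 ∨ (¬¬T ∨ ¬(x0 ∨ F))
  step 7: x1 ∨ (T ∨ ¬(x0 ∨ F))
  step 8: x1 ∨ T
  step 9: T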